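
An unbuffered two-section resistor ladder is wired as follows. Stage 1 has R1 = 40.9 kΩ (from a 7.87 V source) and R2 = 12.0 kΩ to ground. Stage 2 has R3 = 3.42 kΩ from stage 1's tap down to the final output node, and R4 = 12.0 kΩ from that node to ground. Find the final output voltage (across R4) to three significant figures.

Stage 2 presents R3+R4 = 15.42 kΩ as a load on stage 1's tap.
Stage 1's lower leg becomes R2‖(R3+R4) = 6.748 kΩ, so V_mid = 7.87 × 6.748/47.65 = 1.115 V.
Stage 2 is itself unloaded: V_out = V_mid × R4/(R3+R4) = 1.115 × 12.0/15.42 = 0.867 V.

V_out ≈ 0.867 V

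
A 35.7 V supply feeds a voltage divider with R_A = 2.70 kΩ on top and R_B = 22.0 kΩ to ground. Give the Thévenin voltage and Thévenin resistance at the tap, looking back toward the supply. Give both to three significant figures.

V_th is the open-circuit tap voltage: 35.7 × 22.0/(2.70 + 22.0) = 31.8 V.
With the supply zeroed, R_A and R_B appear in parallel from the tap: R_th = R_A‖R_B = (2.70 × 22.0)/24.70 = 2.40 kΩ.

V_th = 31.8 V, R_th = 2.40 kΩ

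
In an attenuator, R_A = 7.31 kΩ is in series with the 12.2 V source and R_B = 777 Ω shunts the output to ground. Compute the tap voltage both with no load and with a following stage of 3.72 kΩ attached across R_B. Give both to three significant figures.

Unloaded: 1.17 V; loaded: 0.986 V

Open-circuit: V = 12.2 × 777/(7310 + 777) = 1.17 V.
With the load, R_B becomes R_B‖R_L = 642.7 Ω, so V = 12.2 × 642.7/7953 = 0.986 V.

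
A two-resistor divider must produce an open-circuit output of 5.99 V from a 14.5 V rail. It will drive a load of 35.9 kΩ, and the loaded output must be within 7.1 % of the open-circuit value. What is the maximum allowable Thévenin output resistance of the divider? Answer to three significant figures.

Loading drop = R_th/(R_th + R_L) ≤ 0.0710, so R_th ≤ R_L · ε/(1−ε) = 35.9 kΩ × 0.0710/0.9290 = 2.74 kΩ.

R_th ≤ 2.74 kΩ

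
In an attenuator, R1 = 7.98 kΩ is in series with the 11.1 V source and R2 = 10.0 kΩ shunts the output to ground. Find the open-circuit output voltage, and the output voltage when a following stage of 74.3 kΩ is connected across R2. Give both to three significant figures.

Unloaded: 6.17 V; loaded: 5.83 V

Open-circuit: V = 11.1 × 10.0/(7.98 + 10.0) = 6.17 V.
With the load, R2 becomes R2‖R_L = 8.814 kΩ, so V = 11.1 × 8.814/16.79 = 5.83 V.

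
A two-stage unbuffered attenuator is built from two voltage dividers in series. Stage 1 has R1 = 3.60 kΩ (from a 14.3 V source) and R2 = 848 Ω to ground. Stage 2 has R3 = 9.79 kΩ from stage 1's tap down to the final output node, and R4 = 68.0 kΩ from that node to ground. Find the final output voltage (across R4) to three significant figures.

Stage 2 presents R3+R4 = 77790 Ω as a load on stage 1's tap.
Stage 1's lower leg becomes R2‖(R3+R4) = 838.9 Ω, so V_mid = 14.3 × 838.9/4439 = 2.702 V.
Stage 2 is itself unloaded: V_out = V_mid × R4/(R3+R4) = 2.702 × 68000/77790 = 2.36 V.

V_out ≈ 2.36 V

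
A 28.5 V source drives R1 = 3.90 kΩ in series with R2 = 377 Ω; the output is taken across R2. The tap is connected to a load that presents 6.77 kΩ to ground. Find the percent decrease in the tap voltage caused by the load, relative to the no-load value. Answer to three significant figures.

The divider's output (Thévenin) resistance is R1‖R2 = 343.8 Ω.
Fractional drop under load = R_th/(R_th + R_L) = 343.8 / (343.8 + 6770) = 0.04832.
So the output falls by 4.83 %.

4.83 %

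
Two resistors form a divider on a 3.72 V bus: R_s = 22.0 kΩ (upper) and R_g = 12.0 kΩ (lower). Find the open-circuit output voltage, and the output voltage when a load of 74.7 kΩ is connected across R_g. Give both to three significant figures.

Open-circuit: V = 3.72 × 12.0/(22.0 + 12.0) = 1.31 V.
With the load, R_g becomes R_g‖R_L = 10.34 kΩ, so V = 3.72 × 10.34/32.34 = 1.19 V.

Unloaded: 1.31 V; loaded: 1.19 V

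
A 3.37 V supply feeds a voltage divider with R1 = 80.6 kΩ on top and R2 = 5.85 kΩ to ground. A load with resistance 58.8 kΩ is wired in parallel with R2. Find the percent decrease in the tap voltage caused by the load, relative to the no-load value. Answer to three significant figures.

8.49 %

The divider's output (Thévenin) resistance is R1‖R2 = 5.454 kΩ.
Fractional drop under load = R_th/(R_th + R_L) = 5.454 / (5.454 + 58.8) = 0.08488.
So the output falls by 8.49 %.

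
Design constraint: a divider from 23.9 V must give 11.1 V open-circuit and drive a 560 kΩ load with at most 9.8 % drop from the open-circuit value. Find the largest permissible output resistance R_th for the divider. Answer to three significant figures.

Loading drop = R_th/(R_th + R_L) ≤ 0.0980, so R_th ≤ R_L · ε/(1−ε) = 560 kΩ × 0.0980/0.9020 = 60.8 kΩ.

R_th ≤ 60.8 kΩ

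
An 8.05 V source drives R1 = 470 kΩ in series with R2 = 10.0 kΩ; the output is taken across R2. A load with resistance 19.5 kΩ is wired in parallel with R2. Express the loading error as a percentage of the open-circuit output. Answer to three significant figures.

33.4 %

The divider's output (Thévenin) resistance is R1‖R2 = 9.792 kΩ.
Fractional drop under load = R_th/(R_th + R_L) = 9.792 / (9.792 + 19.5) = 0.3343.
So the output falls by 33.4 %.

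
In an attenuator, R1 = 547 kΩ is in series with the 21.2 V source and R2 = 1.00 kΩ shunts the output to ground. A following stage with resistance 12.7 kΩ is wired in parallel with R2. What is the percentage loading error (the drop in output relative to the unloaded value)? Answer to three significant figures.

The divider's output (Thévenin) resistance is R1‖R2 = 0.9982 kΩ.
Fractional drop under load = R_th/(R_th + R_L) = 0.9982 / (0.9982 + 12.7) = 0.07287.
So the output falls by 7.29 %.

7.29 %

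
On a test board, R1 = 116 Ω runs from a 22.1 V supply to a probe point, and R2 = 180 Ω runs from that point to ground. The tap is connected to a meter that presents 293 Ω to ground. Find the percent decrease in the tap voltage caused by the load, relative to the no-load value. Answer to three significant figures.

Unloaded V = 22.1 × 180/296.0 = 13.44 V.
Loaded: R2‖R_L = 111.5 Ω, giving V = 22.1 × 111.5/227.5 = 10.83 V.
Drop = (13.44 − 10.83) / 13.44 = 19.4 %.

19.4 %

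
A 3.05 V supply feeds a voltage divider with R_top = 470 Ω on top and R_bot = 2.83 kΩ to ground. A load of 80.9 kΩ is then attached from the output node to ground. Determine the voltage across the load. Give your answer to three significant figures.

The load sits in parallel with R_bot: R_bot‖R_L = (2830 × 80900) / (2830 + 80900) = 2734 Ω.
V_out = 3.05 × 2734 / (470 + 2734) = 3.05 × 2734/3204 = 2.60 V.

V_out ≈ 2.60 V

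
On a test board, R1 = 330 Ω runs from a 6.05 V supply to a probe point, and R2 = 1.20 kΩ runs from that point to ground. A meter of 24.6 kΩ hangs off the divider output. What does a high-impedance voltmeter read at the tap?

The load sits in parallel with R2: R2‖R_L = (1200 × 24600) / (1200 + 24600) = 1144 Ω.
V_out = 6.05 × 1144 / (330 + 1144) = 6.05 × 1144/1474 = 4.70 V.

V_out ≈ 4.70 V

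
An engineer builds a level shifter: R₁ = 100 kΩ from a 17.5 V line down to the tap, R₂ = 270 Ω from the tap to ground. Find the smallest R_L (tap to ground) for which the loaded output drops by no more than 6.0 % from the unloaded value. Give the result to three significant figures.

Output resistance R_th = R₁‖R₂ = (100000 × 270)/100300 = 269.3 Ω.
The fractional drop is R_th/(R_th + R_L); requiring this ≤ 0.0600 gives R_L ≥ R_th(1/0.0600 − 1) = 269.3 × 15.67 = 4.22 kΩ.

R_L(min) ≈ 4.22 kΩ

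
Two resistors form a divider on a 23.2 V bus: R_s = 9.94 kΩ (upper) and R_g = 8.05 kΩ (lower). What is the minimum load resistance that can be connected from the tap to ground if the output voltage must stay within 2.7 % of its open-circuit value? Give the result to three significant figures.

R_L(min) ≈ 160 kΩ

Output resistance R_th = R_s‖R_g = (9.94 × 8.05)/17.99 = 4.448 kΩ.
The fractional drop is R_th/(R_th + R_L); requiring this ≤ 0.0270 gives R_L ≥ R_th(1/0.0270 − 1) = 4.448 × 36.04 = 160 kΩ.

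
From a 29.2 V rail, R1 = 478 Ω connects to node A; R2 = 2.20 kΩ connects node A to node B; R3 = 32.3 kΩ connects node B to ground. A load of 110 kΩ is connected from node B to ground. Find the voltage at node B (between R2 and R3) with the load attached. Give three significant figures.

At node B, R3 is in parallel with the load: R3‖R_L = 24970 Ω.
Below node A the resistance is R2 + (R3‖R_L) = 27170 Ω, so V_A = 29.2 × 27170/27650 = 28.70 V.
Then V_B = V_A × (R3‖R_L)/(R2 + R3‖R_L) = 28.70 × 24970/27170 = 26.4 V.

V ≈ 26.4 V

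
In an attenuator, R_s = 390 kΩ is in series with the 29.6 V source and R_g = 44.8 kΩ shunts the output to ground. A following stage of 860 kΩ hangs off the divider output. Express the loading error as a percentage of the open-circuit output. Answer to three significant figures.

The divider's output (Thévenin) resistance is R_s‖R_g = 40.18 kΩ.
Fractional drop under load = R_th/(R_th + R_L) = 40.18 / (40.18 + 860) = 0.04464.
So the output falls by 4.46 %.

4.46 %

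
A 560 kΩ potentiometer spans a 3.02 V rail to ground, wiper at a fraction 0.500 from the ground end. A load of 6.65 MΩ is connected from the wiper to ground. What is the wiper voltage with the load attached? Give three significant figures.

The wiper splits the pot into (1−α)R = 280.0 kΩ above and αR = 280.0 kΩ below.
Lower section ‖ load = 268.7 kΩ.
V_wiper = 3.02 × 268.7/(280.0 + 268.7) = 1.48 V.

V ≈ 1.48 V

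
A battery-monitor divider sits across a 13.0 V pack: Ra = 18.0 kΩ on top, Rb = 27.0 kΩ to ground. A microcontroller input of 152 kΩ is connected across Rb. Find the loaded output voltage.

V_out ≈ 7.28 V

The load sits in parallel with Rb: Rb‖R_L = (27.0 × 152) / (27.0 + 152) = 22.93 kΩ.
V_out = 13.0 × 22.93 / (18.0 + 22.93) = 13.0 × 22.93/40.93 = 7.28 V.
(Unloaded it would have been 7.80 V.)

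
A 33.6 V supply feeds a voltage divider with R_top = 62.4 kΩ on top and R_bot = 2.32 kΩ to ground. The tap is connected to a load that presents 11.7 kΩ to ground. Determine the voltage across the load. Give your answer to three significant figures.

The load sits in parallel with R_bot: R_bot‖R_L = (2.32 × 11.7) / (2.32 + 11.7) = 1.936 kΩ.
V_out = 33.6 × 1.936 / (62.4 + 1.936) = 33.6 × 1.936/64.34 = 1.01 V.
(Unloaded it would have been 1.20 V.)

V_out ≈ 1.01 V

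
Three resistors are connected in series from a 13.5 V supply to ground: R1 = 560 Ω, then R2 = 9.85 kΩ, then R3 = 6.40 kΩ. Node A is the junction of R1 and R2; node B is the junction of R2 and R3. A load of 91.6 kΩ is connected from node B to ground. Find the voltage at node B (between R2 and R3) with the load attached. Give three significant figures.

At node B, R3 is in parallel with the load: R3‖R_L = 5982 Ω.
Below node A the resistance is R2 + (R3‖R_L) = 15830 Ω, so V_A = 13.5 × 15830/16390 = 13.04 V.
Then V_B = V_A × (R3‖R_L)/(R2 + R3‖R_L) = 13.04 × 5982/15830 = 4.93 V.

V ≈ 4.93 V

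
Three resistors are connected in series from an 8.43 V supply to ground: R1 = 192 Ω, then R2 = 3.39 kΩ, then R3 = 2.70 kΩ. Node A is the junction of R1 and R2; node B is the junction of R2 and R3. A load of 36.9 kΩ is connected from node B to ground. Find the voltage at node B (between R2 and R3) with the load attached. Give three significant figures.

V ≈ 3.48 V

At node B, R3 is in parallel with the load: R3‖R_L = 2516 Ω.
Below node A the resistance is R2 + (R3‖R_L) = 5906 Ω, so V_A = 8.43 × 5906/6098 = 8.165 V.
Then V_B = V_A × (R3‖R_L)/(R2 + R3‖R_L) = 8.165 × 2516/5906 = 3.48 V.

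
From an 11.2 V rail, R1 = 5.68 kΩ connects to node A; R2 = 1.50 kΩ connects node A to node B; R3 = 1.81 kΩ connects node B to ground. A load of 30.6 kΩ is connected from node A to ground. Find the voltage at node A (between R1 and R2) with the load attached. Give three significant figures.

Below node A the series string R2+R3 = 3.310 kΩ sits in parallel with the 30.6 kΩ load: 2.987 kΩ.
V_A = 11.2 × 2.987/(5.68 + 2.987) = 3.86 V.

V ≈ 3.86 V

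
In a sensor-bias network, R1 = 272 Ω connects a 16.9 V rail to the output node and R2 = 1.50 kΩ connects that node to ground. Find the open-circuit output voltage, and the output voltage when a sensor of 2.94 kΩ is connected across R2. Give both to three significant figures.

Open-circuit: V = 16.9 × 1500/(272 + 1500) = 14.3 V.
With the load, R2 becomes R2‖R_L = 993.2 Ω, so V = 16.9 × 993.2/1265 = 13.3 V.

Unloaded: 14.3 V; loaded: 13.3 V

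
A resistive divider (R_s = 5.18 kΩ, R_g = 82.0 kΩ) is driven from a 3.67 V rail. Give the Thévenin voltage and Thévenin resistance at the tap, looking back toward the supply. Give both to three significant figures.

V_th = 3.45 V, R_th = 4.87 kΩ

V_th is the open-circuit tap voltage: 3.67 × 82.0/(5.18 + 82.0) = 3.45 V.
With the supply zeroed, R_s and R_g appear in parallel from the tap: R_th = R_s‖R_g = (5.18 × 82.0)/87.18 = 4.87 kΩ.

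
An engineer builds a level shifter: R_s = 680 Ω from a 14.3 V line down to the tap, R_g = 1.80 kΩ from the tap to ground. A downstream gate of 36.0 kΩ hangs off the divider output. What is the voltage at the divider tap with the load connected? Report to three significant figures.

The load sits in parallel with R_g: R_g‖R_L = (1800 × 36000) / (1800 + 36000) = 1714 Ω.
V_out = 14.3 × 1714 / (680 + 1714) = 14.3 × 1714/2394 = 10.2 V.

V_out ≈ 10.2 V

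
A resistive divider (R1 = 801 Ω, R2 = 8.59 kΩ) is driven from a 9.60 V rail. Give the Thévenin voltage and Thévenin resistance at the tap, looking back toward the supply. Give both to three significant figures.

V_th is the open-circuit tap voltage: 9.60 × 8590/(801 + 8590) = 8.78 V.
With the supply zeroed, R1 and R2 appear in parallel from the tap: R_th = R1‖R2 = (801 × 8590)/9391 = 733 Ω.

V_th = 8.78 V, R_th = 733 Ω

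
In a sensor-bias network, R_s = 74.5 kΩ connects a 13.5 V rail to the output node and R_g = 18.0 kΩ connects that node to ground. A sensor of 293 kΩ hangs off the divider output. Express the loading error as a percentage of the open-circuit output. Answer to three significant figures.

4.71 %

The divider's output (Thévenin) resistance is R_s‖R_g = 14.50 kΩ.
Fractional drop under load = R_th/(R_th + R_L) = 14.50 / (14.50 + 293) = 0.04715.
So the output falls by 4.71 %.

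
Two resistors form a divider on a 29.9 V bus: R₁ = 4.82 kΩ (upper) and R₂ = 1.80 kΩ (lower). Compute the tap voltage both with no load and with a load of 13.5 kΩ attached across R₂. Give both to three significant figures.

Unloaded: 8.13 V; loaded: 7.41 V

Open-circuit: V = 29.9 × 1.80/(4.82 + 1.80) = 8.13 V.
With the load, R₂ becomes R₂‖R_L = 1.588 kΩ, so V = 29.9 × 1.588/6.408 = 7.41 V.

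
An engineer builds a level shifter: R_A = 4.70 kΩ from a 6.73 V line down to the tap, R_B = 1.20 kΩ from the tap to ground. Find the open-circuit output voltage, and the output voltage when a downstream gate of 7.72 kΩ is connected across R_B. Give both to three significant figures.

Open-circuit: V = 6.73 × 1.20/(4.70 + 1.20) = 1.37 V.
With the load, R_B becomes R_B‖R_L = 1.039 kΩ, so V = 6.73 × 1.039/5.739 = 1.22 V.

Unloaded: 1.37 V; loaded: 1.22 V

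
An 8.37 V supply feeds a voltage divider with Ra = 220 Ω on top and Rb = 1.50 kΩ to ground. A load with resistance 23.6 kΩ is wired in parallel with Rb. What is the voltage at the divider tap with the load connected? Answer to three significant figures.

The load sits in parallel with Rb: Rb‖R_L = (1500 × 23600) / (1500 + 23600) = 1410 Ω.
V_out = 8.37 × 1410 / (220 + 1410) = 8.37 × 1410/1630 = 7.24 V.

V_out ≈ 7.24 V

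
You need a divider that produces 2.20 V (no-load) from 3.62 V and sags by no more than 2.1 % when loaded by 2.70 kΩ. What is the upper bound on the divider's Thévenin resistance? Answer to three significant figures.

Loading drop = R_th/(R_th + R_L) ≤ 0.0210, so R_th ≤ R_L · ε/(1−ε) = 2.70 kΩ × 0.0210/0.9790 = 57.9 Ω.
(Any R1, R2 with R2/(R1+R2) = 0.608 and R1‖R2 ≤ 57.9 Ω will meet the spec.)

R_th ≤ 57.9 Ω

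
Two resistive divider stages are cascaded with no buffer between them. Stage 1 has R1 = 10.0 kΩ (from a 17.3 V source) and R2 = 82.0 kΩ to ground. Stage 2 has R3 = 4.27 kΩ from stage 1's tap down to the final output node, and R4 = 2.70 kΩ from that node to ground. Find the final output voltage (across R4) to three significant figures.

V_out ≈ 2.62 V

Stage 2 presents R3+R4 = 6.970 kΩ as a load on stage 1's tap.
Stage 1's lower leg becomes R2‖(R3+R4) = 6.424 kΩ, so V_mid = 17.3 × 6.424/16.42 = 6.767 V.
Stage 2 is itself unloaded: V_out = V_mid × R4/(R3+R4) = 6.767 × 2.70/6.970 = 2.62 V.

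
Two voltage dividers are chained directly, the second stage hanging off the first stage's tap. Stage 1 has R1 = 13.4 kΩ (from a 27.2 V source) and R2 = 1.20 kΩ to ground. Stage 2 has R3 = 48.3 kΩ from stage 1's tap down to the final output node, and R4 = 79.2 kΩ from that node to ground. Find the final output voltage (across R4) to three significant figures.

V_out ≈ 1.38 V

Stage 2 presents R3+R4 = 127.5 kΩ as a load on stage 1's tap.
Stage 1's lower leg becomes R2‖(R3+R4) = 1.189 kΩ, so V_mid = 27.2 × 1.189/14.59 = 2.216 V.
Stage 2 is itself unloaded: V_out = V_mid × R4/(R3+R4) = 2.216 × 79.2/127.5 = 1.38 V.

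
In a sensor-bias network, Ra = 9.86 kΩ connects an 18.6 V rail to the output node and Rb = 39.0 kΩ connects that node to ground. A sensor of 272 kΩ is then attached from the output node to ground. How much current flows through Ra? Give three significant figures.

I ≈ 0.423 mA

Rb‖R_L = 34.11 kΩ, so the source sees Ra + Rb‖R_L = 43.97 kΩ.
I = 18.6 V / 43.97 kΩ = 0.423 mA.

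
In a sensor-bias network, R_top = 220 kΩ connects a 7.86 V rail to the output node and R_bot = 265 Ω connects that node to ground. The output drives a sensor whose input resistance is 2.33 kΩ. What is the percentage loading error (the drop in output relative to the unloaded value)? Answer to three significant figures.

Unloaded V = 7.86 × 265/220300 = 0.0094563 V.
Loaded: R_bot‖R_L = 237.9 Ω, giving V = 7.86 × 237.9/220200 = 0.0084917 V.
Drop = (0.0094563 − 0.0084917) / 0.0094563 = 10.2 %.

10.2 %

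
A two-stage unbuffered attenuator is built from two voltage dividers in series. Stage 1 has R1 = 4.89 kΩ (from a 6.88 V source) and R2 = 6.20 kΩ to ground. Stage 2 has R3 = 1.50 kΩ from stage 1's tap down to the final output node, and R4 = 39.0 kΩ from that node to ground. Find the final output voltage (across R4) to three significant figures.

Stage 2 presents R3+R4 = 40.50 kΩ as a load on stage 1's tap.
Stage 1's lower leg becomes R2‖(R3+R4) = 5.377 kΩ, so V_mid = 6.88 × 5.377/10.27 = 3.603 V.
Stage 2 is itself unloaded: V_out = V_mid × R4/(R3+R4) = 3.603 × 39.0/40.50 = 3.47 V.

V_out ≈ 3.47 V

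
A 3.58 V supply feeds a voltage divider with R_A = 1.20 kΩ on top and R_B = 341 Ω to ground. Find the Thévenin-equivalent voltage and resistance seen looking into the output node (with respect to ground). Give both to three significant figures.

V_th is the open-circuit tap voltage: 3.58 × 341/(1200 + 341) = 0.792 V.
With the supply zeroed, R_A and R_B appear in parallel from the tap: R_th = R_A‖R_B = (1200 × 341)/1541 = 266 Ω.

V_th = 0.792 V, R_th = 266 Ω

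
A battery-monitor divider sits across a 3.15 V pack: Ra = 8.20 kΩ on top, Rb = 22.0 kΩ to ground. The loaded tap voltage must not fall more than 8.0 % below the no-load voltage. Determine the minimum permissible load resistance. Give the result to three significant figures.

Output resistance R_th = Ra‖Rb = (8.20 × 22.0)/30.20 = 5.974 kΩ.
The fractional drop is R_th/(R_th + R_L); requiring this ≤ 0.0800 gives R_L ≥ R_th(1/0.0800 − 1) = 5.974 × 11.50 = 68.7 kΩ.

R_L(min) ≈ 68.7 kΩ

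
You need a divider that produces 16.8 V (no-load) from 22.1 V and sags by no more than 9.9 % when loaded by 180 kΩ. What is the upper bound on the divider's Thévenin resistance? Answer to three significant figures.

Loading drop = R_th/(R_th + R_L) ≤ 0.0990, so R_th ≤ R_L · ε/(1−ε) = 180 kΩ × 0.0990/0.9010 = 19.8 kΩ.

R_th ≤ 19.8 kΩ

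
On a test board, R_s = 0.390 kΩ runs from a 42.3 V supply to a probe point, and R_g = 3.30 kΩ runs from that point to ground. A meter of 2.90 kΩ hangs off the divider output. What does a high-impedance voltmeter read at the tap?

V_out ≈ 33.8 V

The load sits in parallel with R_g: R_g‖R_L = (3300 × 2900) / (3300 + 2900) = 1544 Ω.
V_out = 42.3 × 1544 / (390 + 1544) = 42.3 × 1544/1934 = 33.8 V.
(Unloaded it would have been 37.8 V.)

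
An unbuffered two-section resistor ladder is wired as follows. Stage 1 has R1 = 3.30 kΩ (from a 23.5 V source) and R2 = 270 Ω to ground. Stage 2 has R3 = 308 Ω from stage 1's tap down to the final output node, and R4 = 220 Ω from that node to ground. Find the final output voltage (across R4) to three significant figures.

Stage 2 presents R3+R4 = 528.0 Ω as a load on stage 1's tap.
Stage 1's lower leg becomes R2‖(R3+R4) = 178.6 Ω, so V_mid = 23.5 × 178.6/3479 = 1.207 V.
Stage 2 is itself unloaded: V_out = V_mid × R4/(R3+R4) = 1.207 × 220/528.0 = 0.503 V.

V_out ≈ 0.503 V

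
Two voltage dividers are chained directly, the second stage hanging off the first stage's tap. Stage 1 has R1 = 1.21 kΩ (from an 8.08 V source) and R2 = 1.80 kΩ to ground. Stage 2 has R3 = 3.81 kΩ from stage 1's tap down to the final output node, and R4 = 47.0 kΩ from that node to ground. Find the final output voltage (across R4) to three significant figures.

Stage 2 presents R3+R4 = 50.81 kΩ as a load on stage 1's tap.
Stage 1's lower leg becomes R2‖(R3+R4) = 1.738 kΩ, so V_mid = 8.08 × 1.738/2.948 = 4.764 V.
Stage 2 is itself unloaded: V_out = V_mid × R4/(R3+R4) = 4.764 × 47.0/50.81 = 4.41 V.

V_out ≈ 4.41 V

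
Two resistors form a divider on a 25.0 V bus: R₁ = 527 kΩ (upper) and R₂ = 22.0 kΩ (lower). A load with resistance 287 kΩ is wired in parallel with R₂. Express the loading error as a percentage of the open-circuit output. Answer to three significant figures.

6.85 %

The divider's output (Thévenin) resistance is R₁‖R₂ = 21.12 kΩ.
Fractional drop under load = R_th/(R_th + R_L) = 21.12 / (21.12 + 287) = 0.06854.
So the output falls by 6.85 %.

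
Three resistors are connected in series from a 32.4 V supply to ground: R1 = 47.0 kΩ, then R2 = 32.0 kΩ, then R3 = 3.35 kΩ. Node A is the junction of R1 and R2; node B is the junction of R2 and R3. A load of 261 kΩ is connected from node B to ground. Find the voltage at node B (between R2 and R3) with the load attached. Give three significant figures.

At node B, R3 is in parallel with the load: R3‖R_L = 3.308 kΩ.
Below node A the resistance is R2 + (R3‖R_L) = 35.31 kΩ, so V_A = 32.4 × 35.31/82.31 = 13.90 V.
Then V_B = V_A × (R3‖R_L)/(R2 + R3‖R_L) = 13.90 × 3.308/35.31 = 1.30 V.

V ≈ 1.30 V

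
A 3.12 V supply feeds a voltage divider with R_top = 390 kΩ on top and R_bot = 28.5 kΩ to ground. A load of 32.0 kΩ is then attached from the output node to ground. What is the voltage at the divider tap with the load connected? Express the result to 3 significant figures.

V_out ≈ 0.116 V

The load sits in parallel with R_bot: R_bot‖R_L = (28.5 × 32.0) / (28.5 + 32.0) = 15.07 kΩ.
V_out = 3.12 × 15.07 / (390 + 15.07) = 3.12 × 15.07/405.1 = 0.116 V.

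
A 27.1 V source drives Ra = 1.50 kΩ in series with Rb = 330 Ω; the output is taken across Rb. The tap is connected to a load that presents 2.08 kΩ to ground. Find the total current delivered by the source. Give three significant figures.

I ≈ 15.2 mA

Rb‖R_L = 284.8 Ω, so the source sees Ra + Rb‖R_L = 1785 Ω.
I = 27.1 V / 1785 Ω = 15.2 mA.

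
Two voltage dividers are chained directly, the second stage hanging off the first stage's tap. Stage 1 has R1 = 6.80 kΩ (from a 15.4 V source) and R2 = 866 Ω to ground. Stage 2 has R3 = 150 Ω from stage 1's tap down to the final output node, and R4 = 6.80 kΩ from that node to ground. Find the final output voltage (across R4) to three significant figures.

Stage 2 presents R3+R4 = 6950 Ω as a load on stage 1's tap.
Stage 1's lower leg becomes R2‖(R3+R4) = 770.0 Ω, so V_mid = 15.4 × 770.0/7570 = 1.567 V.
Stage 2 is itself unloaded: V_out = V_mid × R4/(R3+R4) = 1.567 × 6800/6950 = 1.53 V.

V_out ≈ 1.53 V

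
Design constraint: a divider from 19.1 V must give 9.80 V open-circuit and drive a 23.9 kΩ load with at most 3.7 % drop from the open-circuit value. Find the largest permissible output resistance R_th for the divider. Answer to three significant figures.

R_th ≤ 918 Ω

Loading drop = R_th/(R_th + R_L) ≤ 0.0370, so R_th ≤ R_L · ε/(1−ε) = 23.9 kΩ × 0.0370/0.9630 = 918 Ω.
(Any R1, R2 with R2/(R1+R2) = 0.513 and R1‖R2 ≤ 918 Ω will meet the spec.)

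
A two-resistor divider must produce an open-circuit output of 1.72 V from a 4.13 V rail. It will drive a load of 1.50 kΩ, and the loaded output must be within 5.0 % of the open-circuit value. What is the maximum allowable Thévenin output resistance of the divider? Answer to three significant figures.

Loading drop = R_th/(R_th + R_L) ≤ 0.0500, so R_th ≤ R_L · ε/(1−ε) = 1.50 kΩ × 0.0500/0.9500 = 78.9 Ω.
(Any R1, R2 with R2/(R1+R2) = 0.416 and R1‖R2 ≤ 78.9 Ω will meet the spec.)

R_th ≤ 78.9 Ω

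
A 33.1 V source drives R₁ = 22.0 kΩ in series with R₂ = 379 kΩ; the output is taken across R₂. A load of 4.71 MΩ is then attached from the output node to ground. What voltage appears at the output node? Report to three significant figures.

V_out ≈ 31.1 V

The load sits in parallel with R₂: R₂‖R_L = (379 × 4710) / (379 + 4710) = 350.8 kΩ.
V_out = 33.1 × 350.8 / (22.0 + 350.8) = 33.1 × 350.8/372.8 = 31.1 V.
(Unloaded it would have been 31.3 V.)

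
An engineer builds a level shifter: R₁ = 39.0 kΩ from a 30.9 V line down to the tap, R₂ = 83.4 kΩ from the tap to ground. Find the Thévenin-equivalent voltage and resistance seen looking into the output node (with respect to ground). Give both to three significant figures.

V_th is the open-circuit tap voltage: 30.9 × 83.4/(39.0 + 83.4) = 21.1 V.
With the supply zeroed, R₁ and R₂ appear in parallel from the tap: R_th = R₁‖R₂ = (39.0 × 83.4)/122.4 = 26.6 kΩ.

V_th = 21.1 V, R_th = 26.6 kΩ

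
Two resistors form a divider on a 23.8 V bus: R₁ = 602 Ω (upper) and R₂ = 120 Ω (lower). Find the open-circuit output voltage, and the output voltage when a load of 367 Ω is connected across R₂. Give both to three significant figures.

Open-circuit: V = 23.8 × 120/(602 + 120) = 3.96 V.
With the load, R₂ becomes R₂‖R_L = 90.43 Ω, so V = 23.8 × 90.43/692.4 = 3.11 V.

Unloaded: 3.96 V; loaded: 3.11 V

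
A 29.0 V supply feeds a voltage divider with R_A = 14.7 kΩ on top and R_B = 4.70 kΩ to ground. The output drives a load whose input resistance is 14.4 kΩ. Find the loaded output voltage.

The load sits in parallel with R_B: R_B‖R_L = (4.70 × 14.4) / (4.70 + 14.4) = 3.543 kΩ.
V_out = 29.0 × 3.543 / (14.7 + 3.543) = 29.0 × 3.543/18.24 = 5.63 V.

V_out ≈ 5.63 V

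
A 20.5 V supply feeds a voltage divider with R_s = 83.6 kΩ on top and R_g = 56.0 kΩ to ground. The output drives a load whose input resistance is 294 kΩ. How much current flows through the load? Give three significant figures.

R_g‖R_L = 47.04 kΩ; V_out = 20.5 × 47.04/130.6 = 7.382 V.
I_L = V_out / R_L = 7.382 / 294 kΩ = 0.0251 mA.

I_L ≈ 0.0251 mA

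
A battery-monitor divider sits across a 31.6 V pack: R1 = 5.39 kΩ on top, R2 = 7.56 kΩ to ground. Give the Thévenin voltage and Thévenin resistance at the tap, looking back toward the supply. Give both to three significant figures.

V_th is the open-circuit tap voltage: 31.6 × 7.56/(5.39 + 7.56) = 18.4 V.
With the supply zeroed, R1 and R2 appear in parallel from the tap: R_th = R1‖R2 = (5.39 × 7.56)/12.95 = 3.15 kΩ.

V_th = 18.4 V, R_th = 3.15 kΩ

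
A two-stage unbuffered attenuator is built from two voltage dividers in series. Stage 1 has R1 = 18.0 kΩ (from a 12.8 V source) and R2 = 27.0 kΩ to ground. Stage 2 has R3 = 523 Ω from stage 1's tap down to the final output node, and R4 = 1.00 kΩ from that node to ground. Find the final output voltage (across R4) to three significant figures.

V_out ≈ 0.623 V

Stage 2 presents R3+R4 = 1523 Ω as a load on stage 1's tap.
Stage 1's lower leg becomes R2‖(R3+R4) = 1442 Ω, so V_mid = 12.8 × 1442/19440 = 0.9492 V.
Stage 2 is itself unloaded: V_out = V_mid × R4/(R3+R4) = 0.9492 × 1000/1523 = 0.623 V.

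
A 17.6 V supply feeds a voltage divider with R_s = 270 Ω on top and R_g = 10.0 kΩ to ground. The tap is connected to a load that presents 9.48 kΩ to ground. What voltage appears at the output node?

The load sits in parallel with R_g: R_g‖R_L = (10000 × 9480) / (10000 + 9480) = 4867 Ω.
V_out = 17.6 × 4867 / (270 + 4867) = 17.6 × 4867/5137 = 16.7 V.

V_out ≈ 16.7 V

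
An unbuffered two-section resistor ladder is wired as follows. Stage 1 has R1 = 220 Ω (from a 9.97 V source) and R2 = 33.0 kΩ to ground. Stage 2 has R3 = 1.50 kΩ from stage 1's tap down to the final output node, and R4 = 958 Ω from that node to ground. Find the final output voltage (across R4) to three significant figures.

V_out ≈ 3.54 V

Stage 2 presents R3+R4 = 2458 Ω as a load on stage 1's tap.
Stage 1's lower leg becomes R2‖(R3+R4) = 2288 Ω, so V_mid = 9.97 × 2288/2508 = 9.095 V.
Stage 2 is itself unloaded: V_out = V_mid × R4/(R3+R4) = 9.095 × 958/2458 = 3.54 V.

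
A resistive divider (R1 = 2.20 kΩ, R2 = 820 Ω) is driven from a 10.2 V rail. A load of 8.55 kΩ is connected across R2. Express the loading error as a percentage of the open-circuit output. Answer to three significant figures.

The divider's output (Thévenin) resistance is R1‖R2 = 597.4 Ω.
Fractional drop under load = R_th/(R_th + R_L) = 597.4 / (597.4 + 8550) = 0.06530.
So the output falls by 6.53 %.

6.53 %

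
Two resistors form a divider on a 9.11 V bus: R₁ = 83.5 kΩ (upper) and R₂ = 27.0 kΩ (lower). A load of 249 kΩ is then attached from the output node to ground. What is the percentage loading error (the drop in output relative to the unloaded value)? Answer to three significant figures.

The divider's output (Thévenin) resistance is R₁‖R₂ = 20.40 kΩ.
Fractional drop under load = R_th/(R_th + R_L) = 20.40 / (20.40 + 249) = 0.07573.
So the output falls by 7.57 %.

7.57 %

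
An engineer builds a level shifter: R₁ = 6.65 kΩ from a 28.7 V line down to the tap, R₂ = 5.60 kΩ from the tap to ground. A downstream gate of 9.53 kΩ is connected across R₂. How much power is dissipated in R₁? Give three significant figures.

P ≈ 52.9 mW

Total resistance from the source is R₁ + (R₂‖R_L) = 10.18 kΩ, so I = 28.7/10.18 kΩ = 2.820 mA.
P = I²·R₁ = (2.820 mA)² × 6.65 kΩ = 52.9 mW.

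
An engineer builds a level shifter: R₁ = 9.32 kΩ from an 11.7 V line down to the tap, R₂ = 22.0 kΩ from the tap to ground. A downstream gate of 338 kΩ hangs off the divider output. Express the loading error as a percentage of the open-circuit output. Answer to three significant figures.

1.90 %

The divider's output (Thévenin) resistance is R₁‖R₂ = 6.547 kΩ.
Fractional drop under load = R_th/(R_th + R_L) = 6.547 / (6.547 + 338) = 0.01900.
So the output falls by 1.90 %.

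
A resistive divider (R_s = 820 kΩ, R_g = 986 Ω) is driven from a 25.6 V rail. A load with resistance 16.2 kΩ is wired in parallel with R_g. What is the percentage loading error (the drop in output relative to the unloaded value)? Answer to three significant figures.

The divider's output (Thévenin) resistance is R_s‖R_g = 984.8 Ω.
Fractional drop under load = R_th/(R_th + R_L) = 984.8 / (984.8 + 16200) = 0.05731.
So the output falls by 5.73 %.

5.73 %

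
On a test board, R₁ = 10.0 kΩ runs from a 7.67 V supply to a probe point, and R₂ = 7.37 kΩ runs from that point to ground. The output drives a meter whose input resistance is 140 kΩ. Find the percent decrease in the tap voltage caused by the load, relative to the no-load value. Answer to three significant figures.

2.94 %

The divider's output (Thévenin) resistance is R₁‖R₂ = 4.243 kΩ.
Fractional drop under load = R_th/(R_th + R_L) = 4.243 / (4.243 + 140) = 0.02942.
So the output falls by 2.94 %.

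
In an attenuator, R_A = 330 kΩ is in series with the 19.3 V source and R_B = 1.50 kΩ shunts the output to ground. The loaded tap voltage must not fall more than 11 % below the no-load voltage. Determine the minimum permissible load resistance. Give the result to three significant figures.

R_L(min) ≈ 12.1 kΩ

Output resistance R_th = R_A‖R_B = (330 × 1.50)/331.5 = 1.493 kΩ.
The fractional drop is R_th/(R_th + R_L); requiring this ≤ 0.110 gives R_L ≥ R_th(1/0.110 − 1) = 1.493 × 8.091 = 12.1 kΩ.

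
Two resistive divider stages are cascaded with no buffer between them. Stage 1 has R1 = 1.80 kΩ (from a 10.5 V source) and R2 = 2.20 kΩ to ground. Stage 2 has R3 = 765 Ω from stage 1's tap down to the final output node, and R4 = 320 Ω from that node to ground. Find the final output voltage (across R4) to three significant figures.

V_out ≈ 0.891 V

Stage 2 presents R3+R4 = 1085 Ω as a load on stage 1's tap.
Stage 1's lower leg becomes R2‖(R3+R4) = 726.6 Ω, so V_mid = 10.5 × 726.6/2527 = 3.020 V.
Stage 2 is itself unloaded: V_out = V_mid × R4/(R3+R4) = 3.020 × 320/1085 = 0.891 V.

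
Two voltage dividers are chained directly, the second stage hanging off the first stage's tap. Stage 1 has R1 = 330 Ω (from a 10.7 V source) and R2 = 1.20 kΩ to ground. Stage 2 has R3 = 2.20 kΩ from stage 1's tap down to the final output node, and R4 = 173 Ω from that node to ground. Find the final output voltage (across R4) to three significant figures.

Stage 2 presents R3+R4 = 2373 Ω as a load on stage 1's tap.
Stage 1's lower leg becomes R2‖(R3+R4) = 797.0 Ω, so V_mid = 10.7 × 797.0/1127 = 7.567 V.
Stage 2 is itself unloaded: V_out = V_mid × R4/(R3+R4) = 7.567 × 173/2373 = 0.552 V.

V_out ≈ 0.552 V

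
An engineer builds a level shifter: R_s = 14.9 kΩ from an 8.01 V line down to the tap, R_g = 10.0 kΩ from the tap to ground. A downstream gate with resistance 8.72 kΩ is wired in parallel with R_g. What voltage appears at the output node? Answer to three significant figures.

V_out ≈ 1.91 V

The load sits in parallel with R_g: R_g‖R_L = (10.0 × 8.72) / (10.0 + 8.72) = 4.658 kΩ.
V_out = 8.01 × 4.658 / (14.9 + 4.658) = 8.01 × 4.658/19.56 = 1.91 V.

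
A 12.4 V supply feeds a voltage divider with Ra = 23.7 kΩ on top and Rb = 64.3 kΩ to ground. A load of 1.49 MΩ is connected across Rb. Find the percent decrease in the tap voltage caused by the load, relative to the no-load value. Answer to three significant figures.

1.15 %

The divider's output (Thévenin) resistance is Ra‖Rb = 17.32 kΩ.
Fractional drop under load = R_th/(R_th + R_L) = 17.32 / (17.32 + 1490) = 0.01149.
So the output falls by 1.15 %.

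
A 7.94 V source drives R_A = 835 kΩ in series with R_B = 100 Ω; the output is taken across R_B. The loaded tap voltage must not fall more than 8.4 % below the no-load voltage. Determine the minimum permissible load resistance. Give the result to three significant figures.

Output resistance R_th = R_A‖R_B = (835000 × 100)/835100 = 99.99 Ω.
The fractional drop is R_th/(R_th + R_L); requiring this ≤ 0.0840 gives R_L ≥ R_th(1/0.0840 − 1) = 99.99 × 10.90 = 1.09 kΩ.

R_L(min) ≈ 1.09 kΩ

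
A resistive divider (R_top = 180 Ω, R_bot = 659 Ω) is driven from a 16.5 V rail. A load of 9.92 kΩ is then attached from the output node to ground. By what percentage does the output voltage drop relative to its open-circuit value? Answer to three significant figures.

1.41 %

The divider's output (Thévenin) resistance is R_top‖R_bot = 141.4 Ω.
Fractional drop under load = R_th/(R_th + R_L) = 141.4 / (141.4 + 9920) = 0.01405.
So the output falls by 1.41 %.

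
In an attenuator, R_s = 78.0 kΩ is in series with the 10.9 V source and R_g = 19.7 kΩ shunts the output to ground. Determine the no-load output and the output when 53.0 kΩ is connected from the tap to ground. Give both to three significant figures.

Open-circuit: V = 10.9 × 19.7/(78.0 + 19.7) = 2.20 V.
With the load, R_g becomes R_g‖R_L = 14.36 kΩ, so V = 10.9 × 14.36/92.36 = 1.69 V.

Unloaded: 2.20 V; loaded: 1.69 V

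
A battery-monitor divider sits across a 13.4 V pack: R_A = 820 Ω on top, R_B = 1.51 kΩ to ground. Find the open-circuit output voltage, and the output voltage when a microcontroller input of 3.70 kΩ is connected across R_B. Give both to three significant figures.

Open-circuit: V = 13.4 × 1510/(820 + 1510) = 8.68 V.
With the load, R_B becomes R_B‖R_L = 1072 Ω, so V = 13.4 × 1072/1892 = 7.59 V.

Unloaded: 8.68 V; loaded: 7.59 V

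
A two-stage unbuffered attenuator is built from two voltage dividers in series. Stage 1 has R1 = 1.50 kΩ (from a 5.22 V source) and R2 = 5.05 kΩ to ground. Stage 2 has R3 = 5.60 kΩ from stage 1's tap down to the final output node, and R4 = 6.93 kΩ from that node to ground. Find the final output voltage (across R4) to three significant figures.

Stage 2 presents R3+R4 = 12.53 kΩ as a load on stage 1's tap.
Stage 1's lower leg becomes R2‖(R3+R4) = 3.599 kΩ, so V_mid = 5.22 × 3.599/5.099 = 3.685 V.
Stage 2 is itself unloaded: V_out = V_mid × R4/(R3+R4) = 3.685 × 6.93/12.53 = 2.04 V.

V_out ≈ 2.04 V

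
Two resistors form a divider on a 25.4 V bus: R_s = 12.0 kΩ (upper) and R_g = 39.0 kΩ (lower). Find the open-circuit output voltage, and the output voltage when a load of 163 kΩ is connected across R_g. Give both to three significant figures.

Open-circuit: V = 25.4 × 39.0/(12.0 + 39.0) = 19.4 V.
With the load, R_g becomes R_g‖R_L = 31.47 kΩ, so V = 25.4 × 31.47/43.47 = 18.4 V.

Unloaded: 19.4 V; loaded: 18.4 V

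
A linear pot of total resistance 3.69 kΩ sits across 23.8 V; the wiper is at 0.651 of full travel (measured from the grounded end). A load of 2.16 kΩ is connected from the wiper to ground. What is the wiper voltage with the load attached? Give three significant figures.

V ≈ 11.2 V

The wiper splits the pot into (1−α)R = 1.288 kΩ above and αR = 2.402 kΩ below.
Lower section ‖ load = 1.137 kΩ.
V_wiper = 23.8 × 1.137/(1.288 + 1.137) = 11.2 V.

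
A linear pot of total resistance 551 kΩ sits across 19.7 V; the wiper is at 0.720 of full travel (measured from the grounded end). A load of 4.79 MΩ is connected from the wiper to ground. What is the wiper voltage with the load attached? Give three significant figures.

V ≈ 13.9 V

The wiper splits the pot into (1−α)R = 154.3 kΩ above and αR = 396.7 kΩ below.
Lower section ‖ load = 366.4 kΩ.
V_wiper = 19.7 × 366.4/(154.3 + 366.4) = 13.9 V.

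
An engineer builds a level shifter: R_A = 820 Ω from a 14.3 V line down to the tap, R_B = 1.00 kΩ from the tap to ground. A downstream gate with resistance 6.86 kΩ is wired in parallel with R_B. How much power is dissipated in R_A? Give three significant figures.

Total resistance from the source is R_A + (R_B‖R_L) = 1693 Ω, so I = 14.3/1693 Ω = 8.448 mA.
P = I²·R_A = (8.448 mA)² × 820 Ω = 58.5 mW.

P ≈ 58.5 mW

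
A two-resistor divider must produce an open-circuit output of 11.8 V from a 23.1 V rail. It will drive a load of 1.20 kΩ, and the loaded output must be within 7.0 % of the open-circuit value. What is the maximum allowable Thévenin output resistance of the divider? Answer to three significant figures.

R_th ≤ 90.3 Ω

Loading drop = R_th/(R_th + R_L) ≤ 0.0700, so R_th ≤ R_L · ε/(1−ε) = 1.20 kΩ × 0.0700/0.9300 = 90.3 Ω.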